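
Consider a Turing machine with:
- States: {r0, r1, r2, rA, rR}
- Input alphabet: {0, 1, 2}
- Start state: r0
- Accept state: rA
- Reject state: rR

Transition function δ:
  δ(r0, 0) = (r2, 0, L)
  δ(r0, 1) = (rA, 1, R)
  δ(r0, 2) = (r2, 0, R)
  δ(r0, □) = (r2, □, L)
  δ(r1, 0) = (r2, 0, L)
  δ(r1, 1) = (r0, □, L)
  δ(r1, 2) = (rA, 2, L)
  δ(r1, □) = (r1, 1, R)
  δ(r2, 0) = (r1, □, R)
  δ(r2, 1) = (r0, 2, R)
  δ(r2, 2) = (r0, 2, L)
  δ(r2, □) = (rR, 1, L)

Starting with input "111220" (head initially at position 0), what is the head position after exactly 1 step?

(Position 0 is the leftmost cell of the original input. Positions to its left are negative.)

Execution trace (head position shown):
Step 0: [r0]111220  (head at position 0)
Step 1: move right → 1[rA]11220  (head at position 1)

After 1 step, the head is at position 1.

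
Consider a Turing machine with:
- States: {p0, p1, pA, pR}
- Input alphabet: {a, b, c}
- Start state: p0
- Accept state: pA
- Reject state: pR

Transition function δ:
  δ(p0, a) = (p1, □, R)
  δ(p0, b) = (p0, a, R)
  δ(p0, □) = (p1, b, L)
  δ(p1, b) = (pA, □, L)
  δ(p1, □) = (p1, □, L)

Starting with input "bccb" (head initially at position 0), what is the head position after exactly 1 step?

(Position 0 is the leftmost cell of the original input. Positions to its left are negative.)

Execution trace (head position shown):
Step 0: [p0]bccb  (head at position 0)
Step 1: move right → a[p0]ccb  (head at position 1)

After 1 step, the head is at position 1.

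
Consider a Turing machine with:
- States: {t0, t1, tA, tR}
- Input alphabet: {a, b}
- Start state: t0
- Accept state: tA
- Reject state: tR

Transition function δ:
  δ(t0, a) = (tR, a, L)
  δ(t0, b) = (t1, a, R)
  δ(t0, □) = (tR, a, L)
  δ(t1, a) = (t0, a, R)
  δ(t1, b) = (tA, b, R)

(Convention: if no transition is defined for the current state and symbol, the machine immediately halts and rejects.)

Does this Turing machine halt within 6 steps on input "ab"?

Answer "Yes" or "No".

Execution trace:
Initial: [t0]ab
Step 1: δ(t0, a) = (tR, a, L) → [tR]□ab

The machine reaches the reject state tR and halts.
The machine halted after 1 step (within the 6-step bound).

Answer: Yes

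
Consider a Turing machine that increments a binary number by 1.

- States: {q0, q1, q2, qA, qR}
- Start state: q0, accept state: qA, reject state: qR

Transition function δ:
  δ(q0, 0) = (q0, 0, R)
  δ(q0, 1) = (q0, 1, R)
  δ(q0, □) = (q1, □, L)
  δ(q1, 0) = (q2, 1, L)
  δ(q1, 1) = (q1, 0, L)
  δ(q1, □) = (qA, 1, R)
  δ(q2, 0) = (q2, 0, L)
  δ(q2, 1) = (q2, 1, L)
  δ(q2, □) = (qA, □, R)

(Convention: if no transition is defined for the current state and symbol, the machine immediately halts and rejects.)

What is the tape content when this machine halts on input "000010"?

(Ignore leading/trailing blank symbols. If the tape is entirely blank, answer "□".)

Execution trace:
Initial: [q0]000010
Step 1: δ(q0, 0) = (q0, 0, R) → 0[q0]00010
Step 2: δ(q0, 0) = (q0, 0, R) → 00[q0]0010
Step 3: δ(q0, 0) = (q0, 0, R) → 000[q0]010
Step 4: δ(q0, 0) = (q0, 0, R) → 0000[q0]10
Step 5: δ(q0, 1) = (q0, 1, R) → 00001[q0]0
Step 6: δ(q0, 0) = (q0, 0, R) → 000010[q0]□
Step 7: δ(q0, □) = (q1, □, L) → 00001[q1]0□
Step 8: δ(q1, 0) = (q2, 1, L) → 0000[q2]11□
Step 9: δ(q2, 1) = (q2, 1, L) → 000[q2]011□
Step 10: δ(q2, 0) = (q2, 0, L) → 00[q2]0011□
Step 11: δ(q2, 0) = (q2, 0, L) → 0[q2]00011□
Step 12: δ(q2, 0) = (q2, 0, L) → [q2]000011□
Step 13: δ(q2, 0) = (q2, 0, L) → [q2]□000011□
Step 14: δ(q2, □) = (qA, □, R) → □[qA]000011□

The machine reaches the accept state qA and halts.

Final tape (ignoring leading/trailing blanks): 000011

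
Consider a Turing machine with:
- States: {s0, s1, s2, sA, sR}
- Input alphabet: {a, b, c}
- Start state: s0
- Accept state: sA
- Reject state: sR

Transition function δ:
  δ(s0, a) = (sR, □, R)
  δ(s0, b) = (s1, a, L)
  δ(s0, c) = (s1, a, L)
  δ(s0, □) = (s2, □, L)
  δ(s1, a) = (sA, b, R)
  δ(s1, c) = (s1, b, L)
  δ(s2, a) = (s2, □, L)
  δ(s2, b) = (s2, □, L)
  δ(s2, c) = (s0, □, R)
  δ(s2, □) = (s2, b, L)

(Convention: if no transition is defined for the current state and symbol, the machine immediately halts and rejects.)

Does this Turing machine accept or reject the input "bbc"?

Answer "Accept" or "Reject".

Execution trace:
Initial: [s0]bbc
Step 1: δ(s0, b) = (s1, a, L) → [s1]□abc

No transition is defined for δ(s1, □). By convention the machine halts and rejects.

Answer: Reject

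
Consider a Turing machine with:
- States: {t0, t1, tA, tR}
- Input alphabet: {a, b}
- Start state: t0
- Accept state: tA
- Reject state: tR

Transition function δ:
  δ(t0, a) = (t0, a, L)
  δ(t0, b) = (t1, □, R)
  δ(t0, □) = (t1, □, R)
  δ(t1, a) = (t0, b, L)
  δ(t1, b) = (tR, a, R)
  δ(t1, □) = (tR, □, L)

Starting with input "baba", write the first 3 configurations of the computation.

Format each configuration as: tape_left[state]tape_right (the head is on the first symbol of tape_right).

Transitions applied:
Step 1: δ(t0, b) = (t1, □, R)
Step 2: δ(t1, a) = (t0, b, L)

The first 3 configurations are:
[t0]baba ⊢ □[t1]aba ⊢ [t0]□bba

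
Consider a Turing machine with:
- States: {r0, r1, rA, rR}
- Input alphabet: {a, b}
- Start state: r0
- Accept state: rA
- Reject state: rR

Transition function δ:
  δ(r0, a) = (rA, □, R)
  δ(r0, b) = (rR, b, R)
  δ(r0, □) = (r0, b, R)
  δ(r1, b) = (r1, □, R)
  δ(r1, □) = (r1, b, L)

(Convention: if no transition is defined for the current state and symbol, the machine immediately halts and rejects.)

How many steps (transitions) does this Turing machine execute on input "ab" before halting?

Execution trace:
Initial: [r0]ab
Step 1: δ(r0, a) = (rA, □, R) → □[rA]b

The machine reaches the accept state rA and halts.

The machine executed 1 step before halting.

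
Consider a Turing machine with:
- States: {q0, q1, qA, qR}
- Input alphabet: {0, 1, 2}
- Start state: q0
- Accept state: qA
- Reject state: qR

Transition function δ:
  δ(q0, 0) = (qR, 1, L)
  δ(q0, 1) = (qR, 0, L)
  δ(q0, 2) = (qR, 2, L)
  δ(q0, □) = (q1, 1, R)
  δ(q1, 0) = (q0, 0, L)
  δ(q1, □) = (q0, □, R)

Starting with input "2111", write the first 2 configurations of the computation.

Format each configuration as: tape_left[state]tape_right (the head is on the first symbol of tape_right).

Transitions applied:
Step 1: δ(q0, 2) = (qR, 2, L)

The first 2 configurations are:
[q0]2111 ⊢ [qR]□2111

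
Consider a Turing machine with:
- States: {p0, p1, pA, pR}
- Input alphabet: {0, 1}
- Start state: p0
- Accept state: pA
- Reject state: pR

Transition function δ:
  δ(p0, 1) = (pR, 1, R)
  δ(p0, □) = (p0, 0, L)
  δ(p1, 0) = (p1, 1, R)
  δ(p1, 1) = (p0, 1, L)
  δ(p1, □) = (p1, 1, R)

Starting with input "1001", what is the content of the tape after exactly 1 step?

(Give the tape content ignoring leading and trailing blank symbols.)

Execution trace:
Initial: [p0]1001
Step 1: δ(p0, 1) = (pR, 1, R) → 1[pR]001

The machine reaches the reject state pR and halts.

After 1 step, the tape (ignoring leading/trailing blanks) is: 1001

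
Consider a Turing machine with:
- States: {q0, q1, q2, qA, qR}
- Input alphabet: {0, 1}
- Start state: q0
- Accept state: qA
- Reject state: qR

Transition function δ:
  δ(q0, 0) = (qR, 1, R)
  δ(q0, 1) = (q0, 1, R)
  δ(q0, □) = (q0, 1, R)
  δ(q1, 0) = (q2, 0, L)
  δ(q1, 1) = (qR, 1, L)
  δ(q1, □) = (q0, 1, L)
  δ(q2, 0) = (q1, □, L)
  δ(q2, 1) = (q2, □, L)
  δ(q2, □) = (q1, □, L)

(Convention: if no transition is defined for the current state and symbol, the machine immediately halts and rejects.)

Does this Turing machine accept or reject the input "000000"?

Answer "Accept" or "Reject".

Execution trace:
Initial: [q0]000000
Step 1: δ(q0, 0) = (qR, 1, R) → 1[qR]00000

The machine reaches the reject state qR and halts.

Answer: Reject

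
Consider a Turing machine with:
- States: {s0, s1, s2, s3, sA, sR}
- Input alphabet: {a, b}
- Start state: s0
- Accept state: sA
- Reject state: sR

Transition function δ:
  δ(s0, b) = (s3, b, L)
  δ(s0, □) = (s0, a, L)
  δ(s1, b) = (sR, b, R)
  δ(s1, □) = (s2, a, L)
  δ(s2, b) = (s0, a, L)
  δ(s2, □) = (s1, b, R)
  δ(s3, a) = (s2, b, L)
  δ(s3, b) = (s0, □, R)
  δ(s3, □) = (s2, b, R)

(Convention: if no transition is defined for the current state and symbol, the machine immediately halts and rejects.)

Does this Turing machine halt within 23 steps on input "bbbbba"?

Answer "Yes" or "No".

Execution trace:
Initial: [s0]bbbbba
Step 1: δ(s0, b) = (s3, b, L) → [s3]□bbbbba
Step 2: δ(s3, □) = (s2, b, R) → b[s2]bbbbba
Step 3: δ(s2, b) = (s0, a, L) → [s0]babbbba
Step 4: δ(s0, b) = (s3, b, L) → [s3]□babbbba
Step 5: δ(s3, □) = (s2, b, R) → b[s2]babbbba
Step 6: δ(s2, b) = (s0, a, L) → [s0]baabbbba
Step 7: δ(s0, b) = (s3, b, L) → [s3]□baabbbba
Step 8: δ(s3, □) = (s2, b, R) → b[s2]baabbbba
Step 9: δ(s2, b) = (s0, a, L) → [s0]baaabbbba
Step 10: δ(s0, b) = (s3, b, L) → [s3]□baaabbbba
Step 11: δ(s3, □) = (s2, b, R) → b[s2]baaabbbba
Step 12: δ(s2, b) = (s0, a, L) → [s0]baaaabbbba
Step 13: δ(s0, b) = (s3, b, L) → [s3]□baaaabbbba
Step 14: δ(s3, □) = (s2, b, R) → b[s2]baaaabbbba
Step 15: δ(s2, b) = (s0, a, L) → [s0]baaaaabbbba
Step 16: δ(s0, b) = (s3, b, L) → [s3]□baaaaabbbba
Step 17: δ(s3, □) = (s2, b, R) → b[s2]baaaaabbbba
Step 18: δ(s2, b) = (s0, a, L) → [s0]baaaaaabbbba
Step 19: δ(s0, b) = (s3, b, L) → [s3]□baaaaaabbbba
Step 20: δ(s3, □) = (s2, b, R) → b[s2]baaaaaabbbba
Step 21: δ(s2, b) = (s0, a, L) → [s0]baaaaaaabbbba
Step 22: δ(s0, b) = (s3, b, L) → [s3]□baaaaaaabbbba
Step 23: δ(s3, □) = (s2, b, R) → b[s2]baaaaaaabbbba

The machine has not reached a halting state after 23 steps.
The machine did not halt within the 23-step bound.

Answer: No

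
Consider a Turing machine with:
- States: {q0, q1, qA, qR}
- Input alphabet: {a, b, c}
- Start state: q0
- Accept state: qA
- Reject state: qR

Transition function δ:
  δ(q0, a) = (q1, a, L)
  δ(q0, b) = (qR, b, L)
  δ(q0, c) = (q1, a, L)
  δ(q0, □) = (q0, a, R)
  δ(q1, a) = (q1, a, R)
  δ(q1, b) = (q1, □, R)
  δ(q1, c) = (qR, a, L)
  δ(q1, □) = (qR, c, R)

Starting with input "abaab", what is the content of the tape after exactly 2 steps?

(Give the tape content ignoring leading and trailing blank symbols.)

Execution trace:
Initial: [q0]abaab
Step 1: δ(q0, a) = (q1, a, L) → [q1]□abaab
Step 2: δ(q1, □) = (qR, c, R) → c[qR]abaab

The machine reaches the reject state qR and halts.

After 2 steps, the tape (ignoring leading/trailing blanks) is: cabaab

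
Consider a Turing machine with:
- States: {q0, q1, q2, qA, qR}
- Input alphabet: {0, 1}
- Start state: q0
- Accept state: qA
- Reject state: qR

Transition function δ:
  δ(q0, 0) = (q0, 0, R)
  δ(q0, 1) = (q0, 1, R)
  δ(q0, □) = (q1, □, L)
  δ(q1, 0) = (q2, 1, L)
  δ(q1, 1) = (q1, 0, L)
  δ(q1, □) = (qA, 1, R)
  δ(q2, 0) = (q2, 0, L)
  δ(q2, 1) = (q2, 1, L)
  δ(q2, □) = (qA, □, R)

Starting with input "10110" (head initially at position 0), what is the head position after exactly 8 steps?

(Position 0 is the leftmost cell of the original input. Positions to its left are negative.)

Execution trace (head position shown):
Step 0: [q0]10110  (head at position 0)
Step 1: move right → 1[q0]0110  (head at position 1)
Step 2: move right → 10[q0]110  (head at position 2)
Step 3: move right → 101[q0]10  (head at position 3)
Step 4: move right → 1011[q0]0  (head at position 4)
Step 5: move right → 10110[q0]□  (head at position 5)
Step 6: move left → 1011[q1]0□  (head at position 4)
Step 7: move left → 101[q2]11□  (head at position 3)
Step 8: move left → 10[q2]111□  (head at position 2)

After 8 steps, the head is at position 2.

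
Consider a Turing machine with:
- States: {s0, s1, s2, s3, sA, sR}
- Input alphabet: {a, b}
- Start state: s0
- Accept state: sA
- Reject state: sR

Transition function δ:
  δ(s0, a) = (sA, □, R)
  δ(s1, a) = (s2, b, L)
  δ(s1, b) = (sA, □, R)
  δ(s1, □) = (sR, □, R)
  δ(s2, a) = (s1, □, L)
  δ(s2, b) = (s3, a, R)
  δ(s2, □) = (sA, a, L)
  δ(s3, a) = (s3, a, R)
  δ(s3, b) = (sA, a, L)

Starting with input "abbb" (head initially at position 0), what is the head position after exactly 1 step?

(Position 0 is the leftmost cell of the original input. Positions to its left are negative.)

Execution trace (head position shown):
Step 0: [s0]abbb  (head at position 0)
Step 1: move right → □[sA]bbb  (head at position 1)

After 1 step, the head is at position 1.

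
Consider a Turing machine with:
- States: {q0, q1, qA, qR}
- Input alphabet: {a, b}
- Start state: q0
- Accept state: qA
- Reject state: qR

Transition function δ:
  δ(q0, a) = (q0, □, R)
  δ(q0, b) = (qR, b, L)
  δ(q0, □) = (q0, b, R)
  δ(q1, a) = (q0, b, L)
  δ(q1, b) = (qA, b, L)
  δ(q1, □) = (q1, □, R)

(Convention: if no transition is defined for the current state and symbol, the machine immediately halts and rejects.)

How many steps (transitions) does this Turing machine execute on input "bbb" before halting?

Execution trace:
Initial: [q0]bbb
Step 1: δ(q0, b) = (qR, b, L) → [qR]□bbb

The machine reaches the reject state qR and halts.

The machine executed 1 step before halting.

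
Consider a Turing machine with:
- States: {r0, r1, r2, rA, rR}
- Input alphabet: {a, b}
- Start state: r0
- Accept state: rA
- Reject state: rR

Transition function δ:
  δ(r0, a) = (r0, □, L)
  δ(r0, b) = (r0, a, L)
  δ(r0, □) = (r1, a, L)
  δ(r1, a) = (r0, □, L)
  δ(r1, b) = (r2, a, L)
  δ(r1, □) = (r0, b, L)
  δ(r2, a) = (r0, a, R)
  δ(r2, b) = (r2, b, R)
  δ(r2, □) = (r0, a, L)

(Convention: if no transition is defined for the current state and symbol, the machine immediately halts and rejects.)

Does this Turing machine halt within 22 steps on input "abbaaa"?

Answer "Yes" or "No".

Execution trace:
Initial: [r0]abbaaa
Step 1: δ(r0, a) = (r0, □, L) → [r0]□□bbaaa
Step 2: δ(r0, □) = (r1, a, L) → [r1]□a□bbaaa
Step 3: δ(r1, □) = (r0, b, L) → [r0]□ba□bbaaa
Step 4: δ(r0, □) = (r1, a, L) → [r1]□aba□bbaaa
Step 5: δ(r1, □) = (r0, b, L) → [r0]□baba□bbaaa
Step 6: δ(r0, □) = (r1, a, L) → [r1]□ababa□bbaaa
Step 7: δ(r1, □) = (r0, b, L) → [r0]□bababa□bbaaa
Step 8: δ(r0, □) = (r1, a, L) → [r1]□abababa□bbaaa
Step 9: δ(r1, □) = (r0, b, L) → [r0]□babababa□bbaaa
Step 10: δ(r0, □) = (r1, a, L) → [r1]□ababababa□bbaaa
Step 11: δ(r1, □) = (r0, b, L) → [r0]□bababababa□bbaaa
Step 12: δ(r0, □) = (r1, a, L) → [r1]□abababababa□bbaaa
Step 13: δ(r1, □) = (r0, b, L) → [r0]□babababababa□bbaaa
Step 14: δ(r0, □) = (r1, a, L) → [r1]□ababababababa□bbaaa
Step 15: δ(r1, □) = (r0, b, L) → [r0]□bababababababa□bbaaa
Step 16: δ(r0, □) = (r1, a, L) → [r1]□abababababababa□bbaaa
Step 17: δ(r1, □) = (r0, b, L) → [r0]□babababababababa□bbaaa
Step 18: δ(r0, □) = (r1, a, L) → [r1]□ababababababababa□bbaaa
Step 19: δ(r1, □) = (r0, b, L) → [r0]□bababababababababa□bbaaa
Step 20: δ(r0, □) = (r1, a, L) → [r1]□abababababababababa□bbaaa
Step 21: δ(r1, □) = (r0, b, L) → [r0]□babababababababababa□bbaaa
Step 22: δ(r0, □) = (r1, a, L) → [r1]□ababababababababababa□bbaaa

The machine has not reached a halting state after 22 steps.
The machine did not halt within the 22-step bound.

Answer: No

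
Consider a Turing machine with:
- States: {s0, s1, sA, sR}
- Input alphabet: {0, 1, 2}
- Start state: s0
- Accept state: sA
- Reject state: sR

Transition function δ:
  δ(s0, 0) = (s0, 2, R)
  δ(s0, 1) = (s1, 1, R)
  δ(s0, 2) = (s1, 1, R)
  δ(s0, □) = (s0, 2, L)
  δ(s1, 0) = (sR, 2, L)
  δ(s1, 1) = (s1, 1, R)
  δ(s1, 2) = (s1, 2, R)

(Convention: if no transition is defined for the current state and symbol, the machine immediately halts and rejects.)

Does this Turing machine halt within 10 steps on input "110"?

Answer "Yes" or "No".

Execution trace:
Initial: [s0]110
Step 1: δ(s0, 1) = (s1, 1, R) → 1[s1]10
Step 2: δ(s1, 1) = (s1, 1, R) → 11[s1]0
Step 3: δ(s1, 0) = (sR, 2, L) → 1[sR]12

The machine reaches the reject state sR and halts.
The machine halted after 3 steps (within the 10-step bound).

Answer: Yes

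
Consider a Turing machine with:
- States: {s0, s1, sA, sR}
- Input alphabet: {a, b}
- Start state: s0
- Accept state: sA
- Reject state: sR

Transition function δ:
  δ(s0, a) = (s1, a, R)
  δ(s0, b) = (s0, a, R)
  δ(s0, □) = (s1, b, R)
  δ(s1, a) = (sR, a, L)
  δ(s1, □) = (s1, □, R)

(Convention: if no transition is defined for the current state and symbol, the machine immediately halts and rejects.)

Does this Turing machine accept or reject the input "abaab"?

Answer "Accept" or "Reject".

Execution trace:
Initial: [s0]abaab
Step 1: δ(s0, a) = (s1, a, R) → a[s1]baab

No transition is defined for δ(s1, b). By convention the machine halts and rejects.

Answer: Reject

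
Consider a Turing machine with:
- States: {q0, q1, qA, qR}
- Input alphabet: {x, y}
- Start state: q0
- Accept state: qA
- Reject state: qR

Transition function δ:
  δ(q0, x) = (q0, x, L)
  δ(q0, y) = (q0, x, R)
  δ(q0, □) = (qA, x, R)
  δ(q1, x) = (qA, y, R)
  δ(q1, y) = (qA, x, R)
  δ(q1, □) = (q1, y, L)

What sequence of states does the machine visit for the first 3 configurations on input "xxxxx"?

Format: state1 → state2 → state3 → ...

Execution trace:
Initial: [q0]xxxxx
Step 1: δ(q0, x) = (q0, x, L) → [q0]□xxxxx
Step 2: δ(q0, □) = (qA, x, R) → x[qA]xxxxx

The machine reaches the accept state qA and halts.

State sequence: q0 → q0 → qA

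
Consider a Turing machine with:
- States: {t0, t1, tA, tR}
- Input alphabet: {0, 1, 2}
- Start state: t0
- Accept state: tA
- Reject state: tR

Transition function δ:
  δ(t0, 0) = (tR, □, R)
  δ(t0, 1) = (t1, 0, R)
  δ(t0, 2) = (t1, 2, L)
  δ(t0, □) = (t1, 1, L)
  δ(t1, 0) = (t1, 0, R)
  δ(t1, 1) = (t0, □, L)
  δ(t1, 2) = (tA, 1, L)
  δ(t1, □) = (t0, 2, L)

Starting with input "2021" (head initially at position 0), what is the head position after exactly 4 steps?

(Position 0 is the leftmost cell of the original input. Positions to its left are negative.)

Execution trace (head position shown):
Step 0: [t0]2021  (head at position 0)
Step 1: move left → [t1]□2021  (head at position -1)
Step 2: move left → [t0]□22021  (head at position -2)
Step 3: move left → [t1]□122021  (head at position -3)
Step 4: move left → [t0]□2122021  (head at position -4)

After 4 steps, the head is at position -4.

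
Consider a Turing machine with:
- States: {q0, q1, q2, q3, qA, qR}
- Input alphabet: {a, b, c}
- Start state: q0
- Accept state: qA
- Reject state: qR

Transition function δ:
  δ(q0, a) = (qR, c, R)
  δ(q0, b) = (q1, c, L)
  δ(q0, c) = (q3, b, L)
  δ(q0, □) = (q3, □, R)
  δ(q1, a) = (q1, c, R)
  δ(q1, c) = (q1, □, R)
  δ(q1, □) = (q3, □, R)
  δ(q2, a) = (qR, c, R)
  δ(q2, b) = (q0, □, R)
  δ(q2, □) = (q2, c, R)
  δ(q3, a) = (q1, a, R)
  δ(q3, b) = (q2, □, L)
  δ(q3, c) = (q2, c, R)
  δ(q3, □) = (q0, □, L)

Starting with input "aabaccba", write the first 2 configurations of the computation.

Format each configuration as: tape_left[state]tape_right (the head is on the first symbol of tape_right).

Transitions applied:
Step 1: δ(q0, a) = (qR, c, R)

The first 2 configurations are:
[q0]aabaccba ⊢ c[qR]abaccba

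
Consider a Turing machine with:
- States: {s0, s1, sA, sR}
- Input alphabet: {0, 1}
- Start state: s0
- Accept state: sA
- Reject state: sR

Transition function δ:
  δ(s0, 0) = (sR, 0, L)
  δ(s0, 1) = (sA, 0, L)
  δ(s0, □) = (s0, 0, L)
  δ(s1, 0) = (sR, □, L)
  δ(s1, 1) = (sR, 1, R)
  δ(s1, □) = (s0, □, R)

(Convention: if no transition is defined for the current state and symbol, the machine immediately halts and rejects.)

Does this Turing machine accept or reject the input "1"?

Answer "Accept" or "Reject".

Execution trace:
Initial: [s0]1
Step 1: δ(s0, 1) = (sA, 0, L) → [sA]□0

The machine reaches the accept state sA and halts.

Answer: Accept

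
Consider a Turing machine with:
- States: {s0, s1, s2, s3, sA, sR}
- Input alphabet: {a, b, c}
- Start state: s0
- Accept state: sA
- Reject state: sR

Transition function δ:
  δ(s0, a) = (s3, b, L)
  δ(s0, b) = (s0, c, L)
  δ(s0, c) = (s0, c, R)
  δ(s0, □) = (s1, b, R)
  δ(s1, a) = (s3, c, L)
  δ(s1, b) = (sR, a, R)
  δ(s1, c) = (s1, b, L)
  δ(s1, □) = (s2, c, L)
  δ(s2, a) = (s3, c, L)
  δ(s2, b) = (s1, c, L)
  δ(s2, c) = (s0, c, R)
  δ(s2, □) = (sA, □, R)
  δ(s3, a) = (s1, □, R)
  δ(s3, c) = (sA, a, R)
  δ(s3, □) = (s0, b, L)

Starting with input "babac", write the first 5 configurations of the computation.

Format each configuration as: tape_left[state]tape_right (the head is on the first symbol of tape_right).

Transitions applied:
Step 1: δ(s0, b) = (s0, c, L)
Step 2: δ(s0, □) = (s1, b, R)
Step 3: δ(s1, c) = (s1, b, L)
Step 4: δ(s1, b) = (sR, a, R)

The first 5 configurations are:
[s0]babac ⊢ [s0]□cabac ⊢ b[s1]cabac ⊢ [s1]bbabac ⊢ a[sR]babac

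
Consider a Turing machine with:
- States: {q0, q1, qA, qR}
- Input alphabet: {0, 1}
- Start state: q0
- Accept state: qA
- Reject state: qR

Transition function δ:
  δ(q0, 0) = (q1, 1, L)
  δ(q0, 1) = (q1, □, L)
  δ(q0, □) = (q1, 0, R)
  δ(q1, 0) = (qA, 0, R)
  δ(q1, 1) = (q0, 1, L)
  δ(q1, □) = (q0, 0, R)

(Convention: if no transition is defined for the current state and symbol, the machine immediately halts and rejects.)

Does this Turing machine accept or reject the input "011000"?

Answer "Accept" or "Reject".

Execution trace:
Initial: [q0]011000
Step 1: δ(q0, 0) = (q1, 1, L) → [q1]□111000
Step 2: δ(q1, □) = (q0, 0, R) → 0[q0]111000
Step 3: δ(q0, 1) = (q1, □, L) → [q1]0□11000
Step 4: δ(q1, 0) = (qA, 0, R) → 0[qA]□11000

The machine reaches the accept state qA and halts.

Answer: Accept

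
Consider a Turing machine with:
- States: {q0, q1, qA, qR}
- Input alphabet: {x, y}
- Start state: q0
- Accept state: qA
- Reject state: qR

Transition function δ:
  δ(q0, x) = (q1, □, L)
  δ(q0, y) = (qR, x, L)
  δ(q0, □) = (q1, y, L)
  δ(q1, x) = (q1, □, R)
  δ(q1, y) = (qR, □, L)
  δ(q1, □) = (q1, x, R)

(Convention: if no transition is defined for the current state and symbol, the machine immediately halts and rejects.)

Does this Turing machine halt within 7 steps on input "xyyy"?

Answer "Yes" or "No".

Execution trace:
Initial: [q0]xyyy
Step 1: δ(q0, x) = (q1, □, L) → [q1]□□yyy
Step 2: δ(q1, □) = (q1, x, R) → x[q1]□yyy
Step 3: δ(q1, □) = (q1, x, R) → xx[q1]yyy
Step 4: δ(q1, y) = (qR, □, L) → x[qR]x□yy

The machine reaches the reject state qR and halts.
The machine halted after 4 steps (within the 7-step bound).

Answer: Yes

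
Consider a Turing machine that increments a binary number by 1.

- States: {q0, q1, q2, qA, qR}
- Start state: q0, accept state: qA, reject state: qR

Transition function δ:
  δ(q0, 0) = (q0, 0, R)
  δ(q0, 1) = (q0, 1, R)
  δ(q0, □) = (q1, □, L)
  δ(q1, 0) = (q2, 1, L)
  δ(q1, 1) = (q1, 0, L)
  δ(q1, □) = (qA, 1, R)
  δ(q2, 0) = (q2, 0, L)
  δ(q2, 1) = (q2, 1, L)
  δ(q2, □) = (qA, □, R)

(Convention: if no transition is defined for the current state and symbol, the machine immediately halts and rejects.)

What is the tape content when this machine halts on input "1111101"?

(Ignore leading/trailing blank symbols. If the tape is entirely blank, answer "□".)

Execution trace:
Initial: [q0]1111101
Step 1: δ(q0, 1) = (q0, 1, R) → 1[q0]111101
Step 2: δ(q0, 1) = (q0, 1, R) → 11[q0]11101
Step 3: δ(q0, 1) = (q0, 1, R) → 111[q0]1101
Step 4: δ(q0, 1) = (q0, 1, R) → 1111[q0]101
Step 5: δ(q0, 1) = (q0, 1, R) → 11111[q0]01
Step 6: δ(q0, 0) = (q0, 0, R) → 111110[q0]1
Step 7: δ(q0, 1) = (q0, 1, R) → 1111101[q0]□
Step 8: δ(q0, □) = (q1, □, L) → 111110[q1]1□
Step 9: δ(q1, 1) = (q1, 0, L) → 11111[q1]00□
Step 10: δ(q1, 0) = (q2, 1, L) → 1111[q2]110□
Step 11: δ(q2, 1) = (q2, 1, L) → 111[q2]1110□
Step 12: δ(q2, 1) = (q2, 1, L) → 11[q2]11110□
Step 13: δ(q2, 1) = (q2, 1, L) → 1[q2]111110□
Step 14: δ(q2, 1) = (q2, 1, L) → [q2]1111110□
Step 15: δ(q2, 1) = (q2, 1, L) → [q2]□1111110□
Step 16: δ(q2, □) = (qA, □, R) → □[qA]1111110□

The machine reaches the accept state qA and halts.

Final tape (ignoring leading/trailing blanks): 1111110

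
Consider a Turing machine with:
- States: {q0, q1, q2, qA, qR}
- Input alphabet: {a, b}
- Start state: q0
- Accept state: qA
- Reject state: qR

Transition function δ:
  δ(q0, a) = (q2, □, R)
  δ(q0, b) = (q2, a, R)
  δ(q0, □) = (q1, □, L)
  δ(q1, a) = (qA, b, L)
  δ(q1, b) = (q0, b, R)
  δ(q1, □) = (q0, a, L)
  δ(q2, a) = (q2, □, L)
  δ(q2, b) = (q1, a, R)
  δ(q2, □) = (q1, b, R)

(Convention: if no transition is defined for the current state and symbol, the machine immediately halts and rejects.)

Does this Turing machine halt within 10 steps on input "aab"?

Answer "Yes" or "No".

Execution trace:
Initial: [q0]aab
Step 1: δ(q0, a) = (q2, □, R) → □[q2]ab
Step 2: δ(q2, a) = (q2, □, L) → [q2]□□b
Step 3: δ(q2, □) = (q1, b, R) → b[q1]□b
Step 4: δ(q1, □) = (q0, a, L) → [q0]bab
Step 5: δ(q0, b) = (q2, a, R) → a[q2]ab
Step 6: δ(q2, a) = (q2, □, L) → [q2]a□b
Step 7: δ(q2, a) = (q2, □, L) → [q2]□□□b
Step 8: δ(q2, □) = (q1, b, R) → b[q1]□□b
Step 9: δ(q1, □) = (q0, a, L) → [q0]ba□b
Step 10: δ(q0, b) = (q2, a, R) → a[q2]a□b

The machine has not reached a halting state after 10 steps.
The machine did not halt within the 10-step bound.

Answer: No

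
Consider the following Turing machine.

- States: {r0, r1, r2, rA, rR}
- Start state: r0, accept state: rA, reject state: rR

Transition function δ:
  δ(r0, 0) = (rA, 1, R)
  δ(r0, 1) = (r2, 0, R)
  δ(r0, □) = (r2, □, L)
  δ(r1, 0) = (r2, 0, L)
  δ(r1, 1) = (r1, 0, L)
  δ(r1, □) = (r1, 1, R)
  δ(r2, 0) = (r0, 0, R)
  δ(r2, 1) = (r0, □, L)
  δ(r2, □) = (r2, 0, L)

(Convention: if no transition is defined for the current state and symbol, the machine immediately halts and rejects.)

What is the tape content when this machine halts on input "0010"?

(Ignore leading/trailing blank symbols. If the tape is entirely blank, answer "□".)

Execution trace:
Initial: [r0]0010
Step 1: δ(r0, 0) = (rA, 1, R) → 1[rA]010

The machine reaches the accept state rA and halts.

Final tape (ignoring leading/trailing blanks): 1010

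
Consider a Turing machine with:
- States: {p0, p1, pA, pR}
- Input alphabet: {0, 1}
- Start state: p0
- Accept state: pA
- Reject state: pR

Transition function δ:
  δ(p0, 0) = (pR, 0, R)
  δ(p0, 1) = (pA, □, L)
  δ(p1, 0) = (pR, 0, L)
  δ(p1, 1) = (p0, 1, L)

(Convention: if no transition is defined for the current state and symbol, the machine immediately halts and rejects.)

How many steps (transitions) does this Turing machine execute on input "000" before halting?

Execution trace:
Initial: [p0]000
Step 1: δ(p0, 0) = (pR, 0, R) → 0[pR]00

The machine reaches the reject state pR and halts.

The machine executed 1 step before halting.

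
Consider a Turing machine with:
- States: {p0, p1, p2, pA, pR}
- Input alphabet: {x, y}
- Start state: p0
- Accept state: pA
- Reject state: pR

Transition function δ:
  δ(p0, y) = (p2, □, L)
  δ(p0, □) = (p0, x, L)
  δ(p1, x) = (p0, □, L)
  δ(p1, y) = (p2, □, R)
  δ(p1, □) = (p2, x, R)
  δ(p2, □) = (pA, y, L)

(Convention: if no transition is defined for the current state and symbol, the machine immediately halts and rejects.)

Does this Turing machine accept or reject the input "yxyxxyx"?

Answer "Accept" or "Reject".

Execution trace:
Initial: [p0]yxyxxyx
Step 1: δ(p0, y) = (p2, □, L) → [p2]□□xyxxyx
Step 2: δ(p2, □) = (pA, y, L) → [pA]□y□xyxxyx

The machine reaches the accept state pA and halts.

Answer: Accept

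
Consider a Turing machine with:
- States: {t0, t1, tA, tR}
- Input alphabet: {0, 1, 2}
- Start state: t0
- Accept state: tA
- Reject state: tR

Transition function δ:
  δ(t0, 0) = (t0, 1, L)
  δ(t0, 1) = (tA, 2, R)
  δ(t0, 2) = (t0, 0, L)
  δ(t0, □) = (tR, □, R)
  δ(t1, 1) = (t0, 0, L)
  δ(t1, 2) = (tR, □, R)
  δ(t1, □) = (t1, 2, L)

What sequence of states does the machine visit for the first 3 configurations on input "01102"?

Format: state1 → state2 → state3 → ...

Execution trace:
Initial: [t0]01102
Step 1: δ(t0, 0) = (t0, 1, L) → [t0]□11102
Step 2: δ(t0, □) = (tR, □, R) → □[tR]11102

The machine reaches the reject state tR and halts.

State sequence: t0 → t0 → tR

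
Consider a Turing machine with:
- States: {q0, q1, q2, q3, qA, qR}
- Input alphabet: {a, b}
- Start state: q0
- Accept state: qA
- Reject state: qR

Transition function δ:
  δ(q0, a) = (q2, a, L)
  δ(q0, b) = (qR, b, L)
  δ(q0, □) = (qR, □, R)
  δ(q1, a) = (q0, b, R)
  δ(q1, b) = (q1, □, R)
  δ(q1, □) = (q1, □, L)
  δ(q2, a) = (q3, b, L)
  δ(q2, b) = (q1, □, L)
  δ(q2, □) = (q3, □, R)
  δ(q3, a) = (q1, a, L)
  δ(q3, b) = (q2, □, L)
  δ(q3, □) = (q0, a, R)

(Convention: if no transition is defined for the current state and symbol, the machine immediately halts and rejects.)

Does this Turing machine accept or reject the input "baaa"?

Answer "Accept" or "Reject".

Execution trace:
Initial: [q0]baaa
Step 1: δ(q0, b) = (qR, b, L) → [qR]□baaa

The machine reaches the reject state qR and halts.

Answer: Reject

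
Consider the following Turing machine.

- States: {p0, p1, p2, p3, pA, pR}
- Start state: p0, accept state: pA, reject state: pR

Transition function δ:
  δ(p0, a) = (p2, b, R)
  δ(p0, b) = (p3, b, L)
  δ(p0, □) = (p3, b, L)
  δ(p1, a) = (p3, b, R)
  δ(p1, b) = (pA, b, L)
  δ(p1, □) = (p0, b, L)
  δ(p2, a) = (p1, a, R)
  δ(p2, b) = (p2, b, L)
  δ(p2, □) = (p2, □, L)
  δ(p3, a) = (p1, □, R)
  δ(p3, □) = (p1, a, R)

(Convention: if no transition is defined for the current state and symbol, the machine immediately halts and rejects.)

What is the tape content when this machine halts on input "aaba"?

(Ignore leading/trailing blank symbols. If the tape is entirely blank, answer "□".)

Execution trace:
Initial: [p0]aaba
Step 1: δ(p0, a) = (p2, b, R) → b[p2]aba
Step 2: δ(p2, a) = (p1, a, R) → ba[p1]ba
Step 3: δ(p1, b) = (pA, b, L) → b[pA]aba

The machine reaches the accept state pA and halts.

Final tape (ignoring leading/trailing blanks): baba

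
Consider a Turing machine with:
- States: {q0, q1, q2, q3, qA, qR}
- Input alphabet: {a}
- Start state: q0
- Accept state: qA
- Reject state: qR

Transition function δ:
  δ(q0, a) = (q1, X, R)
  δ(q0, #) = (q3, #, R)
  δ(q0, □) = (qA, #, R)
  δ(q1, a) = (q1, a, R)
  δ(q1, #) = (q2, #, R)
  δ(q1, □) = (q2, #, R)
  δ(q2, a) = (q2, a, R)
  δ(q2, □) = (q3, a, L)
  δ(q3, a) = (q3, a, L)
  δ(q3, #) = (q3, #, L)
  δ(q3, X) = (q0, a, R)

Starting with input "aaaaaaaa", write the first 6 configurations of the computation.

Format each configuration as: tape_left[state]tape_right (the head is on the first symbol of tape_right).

Transitions applied:
Step 1: δ(q0, a) = (q1, X, R)
Step 2: δ(q1, a) = (q1, a, R)
Step 3: δ(q1, a) = (q1, a, R)
Step 4: δ(q1, a) = (q1, a, R)
Step 5: δ(q1, a) = (q1, a, R)

The first 6 configurations are:
[q0]aaaaaaaa ⊢ X[q1]aaaaaaa ⊢ Xa[q1]aaaaaa ⊢ Xaa[q1]aaaaa ⊢ Xaaa[q1]aaaa ⊢ Xaaaa[q1]aaa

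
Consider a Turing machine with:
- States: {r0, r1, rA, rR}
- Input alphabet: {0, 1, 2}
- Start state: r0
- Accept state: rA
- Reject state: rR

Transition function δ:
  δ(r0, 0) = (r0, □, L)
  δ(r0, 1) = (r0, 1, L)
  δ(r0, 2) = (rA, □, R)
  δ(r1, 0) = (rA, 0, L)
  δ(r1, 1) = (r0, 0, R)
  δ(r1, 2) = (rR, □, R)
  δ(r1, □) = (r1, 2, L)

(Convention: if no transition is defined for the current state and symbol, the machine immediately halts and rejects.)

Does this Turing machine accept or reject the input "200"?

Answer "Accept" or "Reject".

Execution trace:
Initial: [r0]200
Step 1: δ(r0, 2) = (rA, □, R) → □[rA]00

The machine reaches the accept state rA and halts.

Answer: Accept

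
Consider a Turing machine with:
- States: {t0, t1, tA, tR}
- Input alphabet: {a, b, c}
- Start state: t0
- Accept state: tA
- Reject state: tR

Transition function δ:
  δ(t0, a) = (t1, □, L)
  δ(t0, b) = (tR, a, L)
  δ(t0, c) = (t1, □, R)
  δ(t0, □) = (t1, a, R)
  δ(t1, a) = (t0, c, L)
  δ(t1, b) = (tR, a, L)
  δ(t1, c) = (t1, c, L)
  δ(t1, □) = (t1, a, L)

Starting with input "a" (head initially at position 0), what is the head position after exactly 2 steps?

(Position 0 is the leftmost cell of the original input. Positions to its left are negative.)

Execution trace (head position shown):
Step 0: [t0]a  (head at position 0)
Step 1: move left → [t1]□□  (head at position -1)
Step 2: move left → [t1]□a□  (head at position -2)

After 2 steps, the head is at position -2.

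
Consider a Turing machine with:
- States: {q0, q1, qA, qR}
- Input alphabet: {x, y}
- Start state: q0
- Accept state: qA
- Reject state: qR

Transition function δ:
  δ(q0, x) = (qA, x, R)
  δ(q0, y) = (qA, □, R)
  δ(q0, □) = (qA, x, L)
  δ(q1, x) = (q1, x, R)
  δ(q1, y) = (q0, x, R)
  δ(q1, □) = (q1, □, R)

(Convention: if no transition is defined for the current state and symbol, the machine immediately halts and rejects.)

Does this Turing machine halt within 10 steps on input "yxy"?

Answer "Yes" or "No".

Execution trace:
Initial: [q0]yxy
Step 1: δ(q0, y) = (qA, □, R) → □[qA]xy

The machine reaches the accept state qA and halts.
The machine halted after 1 step (within the 10-step bound).

Answer: Yes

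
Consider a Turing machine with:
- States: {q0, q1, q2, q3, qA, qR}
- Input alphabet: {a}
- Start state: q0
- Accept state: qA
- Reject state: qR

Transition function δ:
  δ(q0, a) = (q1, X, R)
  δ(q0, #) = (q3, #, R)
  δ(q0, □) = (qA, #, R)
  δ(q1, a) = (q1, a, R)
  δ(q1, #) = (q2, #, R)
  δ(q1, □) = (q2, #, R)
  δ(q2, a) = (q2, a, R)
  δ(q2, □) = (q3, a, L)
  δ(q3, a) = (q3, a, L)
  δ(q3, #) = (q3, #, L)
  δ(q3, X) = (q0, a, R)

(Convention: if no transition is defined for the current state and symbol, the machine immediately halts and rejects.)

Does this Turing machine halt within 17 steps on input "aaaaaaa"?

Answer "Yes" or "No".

Execution trace:
Initial: [q0]aaaaaaa
Step 1: δ(q0, a) = (q1, X, R) → X[q1]aaaaaa
Step 2: δ(q1, a) = (q1, a, R) → Xa[q1]aaaaa
Step 3: δ(q1, a) = (q1, a, R) → Xaa[q1]aaaa
Step 4: δ(q1, a) = (q1, a, R) → Xaaa[q1]aaa
Step 5: δ(q1, a) = (q1, a, R) → Xaaaa[q1]aa
Step 6: δ(q1, a) = (q1, a, R) → Xaaaaa[q1]a
Step 7: δ(q1, a) = (q1, a, R) → Xaaaaaa[q1]□
Step 8: δ(q1, □) = (q2, #, R) → Xaaaaaa#[q2]□
Step 9: δ(q2, □) = (q3, a, L) → Xaaaaaa[q3]#a
Step 10: δ(q3, #) = (q3, #, L) → Xaaaaa[q3]a#a
Step 11: δ(q3, a) = (q3, a, L) → Xaaaa[q3]aa#a
Step 12: δ(q3, a) = (q3, a, L) → Xaaa[q3]aaa#a
Step 13: δ(q3, a) = (q3, a, L) → Xaa[q3]aaaa#a
Step 14: δ(q3, a) = (q3, a, L) → Xa[q3]aaaaa#a
Step 15: δ(q3, a) = (q3, a, L) → X[q3]aaaaaa#a
Step 16: δ(q3, a) = (q3, a, L) → [q3]Xaaaaaa#a
Step 17: δ(q3, X) = (q0, a, R) → a[q0]aaaaaa#a

The machine has not reached a halting state after 17 steps.
The machine did not halt within the 17-step bound.

Answer: No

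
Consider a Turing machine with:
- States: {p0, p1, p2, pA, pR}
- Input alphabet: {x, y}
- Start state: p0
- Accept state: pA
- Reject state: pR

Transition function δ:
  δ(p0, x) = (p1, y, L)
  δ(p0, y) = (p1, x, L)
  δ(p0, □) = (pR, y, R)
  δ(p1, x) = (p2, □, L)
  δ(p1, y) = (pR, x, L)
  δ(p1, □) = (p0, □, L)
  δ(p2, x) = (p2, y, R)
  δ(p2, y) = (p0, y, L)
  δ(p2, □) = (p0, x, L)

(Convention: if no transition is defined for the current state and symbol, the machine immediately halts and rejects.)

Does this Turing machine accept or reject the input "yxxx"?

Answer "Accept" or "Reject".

Execution trace:
Initial: [p0]yxxx
Step 1: δ(p0, y) = (p1, x, L) → [p1]□xxxx
Step 2: δ(p1, □) = (p0, □, L) → [p0]□□xxxx
Step 3: δ(p0, □) = (pR, y, R) → y[pR]□xxxx

The machine reaches the reject state pR and halts.

Answer: Reject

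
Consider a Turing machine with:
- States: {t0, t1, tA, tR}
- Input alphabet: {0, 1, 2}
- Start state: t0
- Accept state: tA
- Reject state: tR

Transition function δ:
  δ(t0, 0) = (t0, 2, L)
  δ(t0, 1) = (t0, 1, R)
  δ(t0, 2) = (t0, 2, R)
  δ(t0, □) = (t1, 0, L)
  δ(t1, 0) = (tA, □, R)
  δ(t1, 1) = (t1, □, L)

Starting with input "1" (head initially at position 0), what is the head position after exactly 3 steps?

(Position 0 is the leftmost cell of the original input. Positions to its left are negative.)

Execution trace (head position shown):
Step 0: [t0]1  (head at position 0)
Step 1: move right → 1[t0]□  (head at position 1)
Step 2: move left → [t1]10  (head at position 0)
Step 3: move left → [t1]□□0  (head at position -1)

After 3 steps, the head is at position -1.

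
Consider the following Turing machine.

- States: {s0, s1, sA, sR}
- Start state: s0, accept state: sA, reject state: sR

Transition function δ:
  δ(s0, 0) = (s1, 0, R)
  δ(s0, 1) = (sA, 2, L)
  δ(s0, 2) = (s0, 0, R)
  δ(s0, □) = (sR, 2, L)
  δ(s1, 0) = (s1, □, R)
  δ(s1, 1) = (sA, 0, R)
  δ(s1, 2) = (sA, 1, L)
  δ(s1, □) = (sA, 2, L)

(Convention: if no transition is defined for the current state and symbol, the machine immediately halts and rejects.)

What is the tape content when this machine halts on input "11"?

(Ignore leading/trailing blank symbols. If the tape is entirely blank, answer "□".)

Execution trace:
Initial: [s0]11
Step 1: δ(s0, 1) = (sA, 2, L) → [sA]□21

The machine reaches the accept state sA and halts.

Final tape (ignoring leading/trailing blanks): 21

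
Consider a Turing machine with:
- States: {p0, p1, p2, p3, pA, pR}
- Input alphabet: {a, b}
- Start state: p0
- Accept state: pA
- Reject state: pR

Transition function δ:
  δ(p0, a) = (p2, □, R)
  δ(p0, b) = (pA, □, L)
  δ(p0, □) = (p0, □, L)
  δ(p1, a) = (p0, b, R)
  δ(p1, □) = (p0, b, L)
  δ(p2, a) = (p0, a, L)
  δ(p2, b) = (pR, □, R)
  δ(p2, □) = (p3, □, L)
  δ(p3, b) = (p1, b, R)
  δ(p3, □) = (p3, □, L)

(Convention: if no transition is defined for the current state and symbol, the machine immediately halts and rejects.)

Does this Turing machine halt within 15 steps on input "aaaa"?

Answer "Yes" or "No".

Execution trace:
Initial: [p0]aaaa
Step 1: δ(p0, a) = (p2, □, R) → □[p2]aaa
Step 2: δ(p2, a) = (p0, a, L) → [p0]□aaa
Step 3: δ(p0, □) = (p0, □, L) → [p0]□□aaa
Step 4: δ(p0, □) = (p0, □, L) → [p0]□□□aaa
Step 5: δ(p0, □) = (p0, □, L) → [p0]□□□□aaa
Step 6: δ(p0, □) = (p0, □, L) → [p0]□□□□□aaa
Step 7: δ(p0, □) = (p0, □, L) → [p0]□□□□□□aaa
Step 8: δ(p0, □) = (p0, □, L) → [p0]□□□□□□□aaa
Step 9: δ(p0, □) = (p0, □, L) → [p0]□□□□□□□□aaa
Step 10: δ(p0, □) = (p0, □, L) → [p0]□□□□□□□□□aaa
Step 11: δ(p0, □) = (p0, □, L) → [p0]□□□□□□□□□□aaa
Step 12: δ(p0, □) = (p0, □, L) → [p0]□□□□□□□□□□□aaa
Step 13: δ(p0, □) = (p0, □, L) → [p0]□□□□□□□□□□□□aaa
Step 14: δ(p0, □) = (p0, □, L) → [p0]□□□□□□□□□□□□□aaa
Step 15: δ(p0, □) = (p0, □, L) → [p0]□□□□□□□□□□□□□□aaa

The machine has not reached a halting state after 15 steps.
The machine did not halt within the 15-step bound.

Answer: No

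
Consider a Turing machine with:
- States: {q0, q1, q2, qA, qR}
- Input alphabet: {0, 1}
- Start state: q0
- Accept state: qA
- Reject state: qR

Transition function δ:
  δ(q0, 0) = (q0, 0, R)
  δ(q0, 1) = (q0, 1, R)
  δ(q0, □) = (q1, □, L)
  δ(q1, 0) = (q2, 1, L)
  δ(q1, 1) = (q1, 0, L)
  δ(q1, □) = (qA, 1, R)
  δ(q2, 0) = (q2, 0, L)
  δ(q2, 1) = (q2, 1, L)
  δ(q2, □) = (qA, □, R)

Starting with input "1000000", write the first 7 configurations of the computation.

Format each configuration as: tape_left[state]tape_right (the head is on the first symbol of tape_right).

Transitions applied:
Step 1: δ(q0, 1) = (q0, 1, R)
Step 2: δ(q0, 0) = (q0, 0, R)
Step 3: δ(q0, 0) = (q0, 0, R)
Step 4: δ(q0, 0) = (q0, 0, R)
Step 5: δ(q0, 0) = (q0, 0, R)
Step 6: δ(q0, 0) = (q0, 0, R)

The first 7 configurations are:
[q0]1000000 ⊢ 1[q0]000000 ⊢ 10[q0]00000 ⊢ 100[q0]0000 ⊢ 1000[q0]000 ⊢ 10000[q0]00 ⊢ 100000[q0]0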